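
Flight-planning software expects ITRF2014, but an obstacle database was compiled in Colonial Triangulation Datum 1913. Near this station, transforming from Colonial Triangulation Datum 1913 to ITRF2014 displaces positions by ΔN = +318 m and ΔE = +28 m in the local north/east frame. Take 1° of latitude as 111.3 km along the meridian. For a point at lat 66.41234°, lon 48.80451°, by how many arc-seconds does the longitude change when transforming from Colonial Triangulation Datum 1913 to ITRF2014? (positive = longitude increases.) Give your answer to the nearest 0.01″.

At latitude 66.41234°, cos φ = 0.400152.
1° of longitude at this latitude = 111.3 × cos φ = 44.54 km, so Δλ = 28.0 / 44536.9 = 0.0006287° = 2.263″.

Δλ = 2.26″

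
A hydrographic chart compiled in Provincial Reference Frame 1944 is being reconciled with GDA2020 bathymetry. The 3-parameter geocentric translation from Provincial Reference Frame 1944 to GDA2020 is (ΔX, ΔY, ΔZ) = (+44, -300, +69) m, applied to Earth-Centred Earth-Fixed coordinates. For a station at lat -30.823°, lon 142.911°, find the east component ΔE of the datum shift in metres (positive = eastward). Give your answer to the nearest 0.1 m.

At φ = -30.823°, λ = 142.911°: sin φ = -0.512388, cos φ = 0.858754, sin λ = 0.603055, cos λ = -0.797700.
ΔE = −sin λ·ΔX + cos λ·ΔY = −(0.603055)·(44) + (-0.797700)·(-300) = 212.78 m.

ΔE = 212.8 m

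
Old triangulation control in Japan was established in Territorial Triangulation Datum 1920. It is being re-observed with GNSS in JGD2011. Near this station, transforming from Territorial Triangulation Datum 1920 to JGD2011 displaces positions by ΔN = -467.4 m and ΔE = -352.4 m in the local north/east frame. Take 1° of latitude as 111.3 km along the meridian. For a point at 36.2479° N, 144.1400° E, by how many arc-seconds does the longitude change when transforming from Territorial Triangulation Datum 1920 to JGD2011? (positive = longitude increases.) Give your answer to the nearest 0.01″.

Δλ = -14.13″

At latitude 36.2479°, cos φ = 0.806466.
1° of longitude at this latitude = 111.3 × cos φ = 89.76 km, so Δλ = -352.4 / 89759.7 = -0.0039260° = -14.134″.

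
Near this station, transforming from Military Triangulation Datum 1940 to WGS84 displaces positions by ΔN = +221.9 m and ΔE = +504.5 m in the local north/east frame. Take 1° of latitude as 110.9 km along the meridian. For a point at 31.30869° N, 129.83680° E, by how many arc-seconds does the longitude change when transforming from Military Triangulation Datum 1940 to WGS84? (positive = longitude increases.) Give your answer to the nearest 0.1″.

Δλ = 19.2″

At latitude 31.30869°, cos φ = 0.854380.
1° of longitude at this latitude = 110.9 × cos φ = 94.75 km, so Δλ = 504.5 / 94750.7 = 0.0053245° = 19.168″.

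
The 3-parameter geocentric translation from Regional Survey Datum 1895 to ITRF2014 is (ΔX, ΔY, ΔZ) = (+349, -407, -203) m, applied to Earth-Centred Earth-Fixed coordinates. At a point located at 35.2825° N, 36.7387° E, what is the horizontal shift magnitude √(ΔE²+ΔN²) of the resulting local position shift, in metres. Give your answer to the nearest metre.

The local east axis at (φ, λ) is (−sin λ, cos λ, 0), so ΔE = −sin(36.7387°)·349 + cos(36.7387°)·(-407) = -534.92 m.
The local north axis is (−sin φ cos λ, −sin φ sin λ, cos φ), giving ΔN = -161.545 + 140.621 − 165.712 = -186.64 m.
Horizontal magnitude = √(ΔE² + ΔN²) = √((-534.92)² + (-186.64)²) = 566.54 m.

567 m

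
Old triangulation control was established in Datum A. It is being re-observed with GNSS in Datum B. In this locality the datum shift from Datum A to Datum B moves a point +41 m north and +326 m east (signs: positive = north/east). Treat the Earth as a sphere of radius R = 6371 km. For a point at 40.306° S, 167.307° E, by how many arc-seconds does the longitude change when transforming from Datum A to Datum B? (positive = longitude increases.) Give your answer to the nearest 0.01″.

Δλ = 13.84″

At latitude -40.306°, cos φ = 0.762601.
One radian of longitude at latitude φ spans R cos φ, so Δλ = ΔE / (R cos φ) = 326.0 / (6371000 × 0.762601) = 6.7099e-05 rad = 13.840″.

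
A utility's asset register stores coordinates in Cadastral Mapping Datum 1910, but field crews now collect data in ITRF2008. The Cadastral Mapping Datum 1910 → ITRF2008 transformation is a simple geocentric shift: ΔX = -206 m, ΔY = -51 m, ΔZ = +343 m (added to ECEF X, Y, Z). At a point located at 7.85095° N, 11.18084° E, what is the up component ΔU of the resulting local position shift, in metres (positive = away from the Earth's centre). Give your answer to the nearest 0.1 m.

The local up (radial) axis is (cos φ cos λ, cos φ sin λ, sin φ), giving ΔU = -200.196 − 9.797 + 46.853 = -163.14 m.

ΔU = -163.1 m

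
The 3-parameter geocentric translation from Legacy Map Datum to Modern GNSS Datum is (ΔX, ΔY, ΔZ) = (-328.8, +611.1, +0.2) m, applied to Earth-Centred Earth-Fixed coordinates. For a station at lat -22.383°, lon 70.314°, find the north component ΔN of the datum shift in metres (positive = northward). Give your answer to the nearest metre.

ΔN = 177 m

The local north axis is (−sin φ cos λ, −sin φ sin λ, cos φ), giving ΔN = -42.177 + 219.104 + 0.185 = 177.11 m.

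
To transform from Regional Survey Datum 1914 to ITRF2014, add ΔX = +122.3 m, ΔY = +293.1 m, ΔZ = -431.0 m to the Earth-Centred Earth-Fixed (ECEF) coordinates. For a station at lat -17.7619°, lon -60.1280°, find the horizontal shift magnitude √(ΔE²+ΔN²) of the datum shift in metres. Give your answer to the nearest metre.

533 m

At φ = -17.7619°, λ = -60.1280°: sin φ = -0.305062, cos φ = 0.952332, sin λ = -0.867140, cos λ = 0.498064.
ΔE = −sin λ·ΔX + cos λ·ΔY = −(-0.867140)·(122.3) + (0.498064)·(293.1) = 252.03 m.
ΔN = −sin φ cos λ·ΔX − sin φ sin λ·ΔY + cos φ·ΔZ = −(-0.305062)(0.498064)(122.3) − (-0.305062)(-0.867140)(293.1) + (0.952332)(-431.0) = -469.41 m.
Horizontal magnitude = √(ΔE² + ΔN²) = √(252.03² + (-469.41)²) = 532.79 m.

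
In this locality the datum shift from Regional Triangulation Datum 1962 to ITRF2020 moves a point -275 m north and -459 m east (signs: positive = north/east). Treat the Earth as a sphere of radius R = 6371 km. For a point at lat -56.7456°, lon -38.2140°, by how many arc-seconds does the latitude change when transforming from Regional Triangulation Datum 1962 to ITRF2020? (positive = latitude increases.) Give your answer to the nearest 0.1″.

On a sphere of radius R, 1 rad of latitude = R, so Δφ = ΔN / R = -275.0 / 6371000 = -4.3164e-05 rad = -8.903″.

Δφ = -8.9″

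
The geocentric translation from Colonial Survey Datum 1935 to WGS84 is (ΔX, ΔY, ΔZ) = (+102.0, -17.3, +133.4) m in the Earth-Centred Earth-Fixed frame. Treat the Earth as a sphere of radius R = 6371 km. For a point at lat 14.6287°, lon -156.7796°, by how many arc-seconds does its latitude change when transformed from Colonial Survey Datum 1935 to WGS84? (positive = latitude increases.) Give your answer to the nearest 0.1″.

Δφ = 4.9″

sin φ = 0.252554, cos φ = 0.967583, sin λ = -0.394269, cos λ = -0.918995.
North component: ΔN = −sin φ cos λ·ΔX − sin φ sin λ·ΔY + cos φ·ΔZ = −(0.252554)(-0.918995)(102.0) − (0.252554)(-0.394269)(-17.3) + (0.967583)(133.4) = 151.03 m.
1° of latitude spans πR/180 = 111195 m, so Δφ = 151.03 / 111195 × 3600 = 4.890″.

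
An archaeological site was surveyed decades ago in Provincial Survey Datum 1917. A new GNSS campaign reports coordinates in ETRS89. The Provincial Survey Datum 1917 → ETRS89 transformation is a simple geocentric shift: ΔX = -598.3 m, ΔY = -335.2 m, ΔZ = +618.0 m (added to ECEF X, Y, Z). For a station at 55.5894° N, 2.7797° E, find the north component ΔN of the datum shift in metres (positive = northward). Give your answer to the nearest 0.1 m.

The local north axis is (−sin φ cos λ, −sin φ sin λ, cos φ), giving ΔN = 493.022 + 13.411 + 349.244 = 855.68 m.

ΔN = 855.7 m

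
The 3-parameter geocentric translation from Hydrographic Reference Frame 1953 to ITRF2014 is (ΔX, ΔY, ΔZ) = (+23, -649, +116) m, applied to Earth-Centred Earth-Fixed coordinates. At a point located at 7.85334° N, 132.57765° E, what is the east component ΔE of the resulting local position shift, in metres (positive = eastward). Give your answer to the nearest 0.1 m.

At φ = 7.85334°, λ = 132.57765°: sin φ = 0.136638, cos φ = 0.990621, sin λ = 0.736361, cos λ = -0.676589.
ΔE = −sin λ·ΔX + cos λ·ΔY = −(0.736361)·(23) + (-0.676589)·(-649) = 422.17 m.

ΔE = 422.2 m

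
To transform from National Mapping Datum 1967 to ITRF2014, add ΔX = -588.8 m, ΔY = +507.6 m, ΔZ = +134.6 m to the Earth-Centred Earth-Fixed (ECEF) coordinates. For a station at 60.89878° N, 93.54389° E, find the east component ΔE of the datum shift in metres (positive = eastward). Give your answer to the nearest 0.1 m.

At φ = 60.89878°, λ = 93.54389°: sin φ = 0.873762, cos φ = 0.486354, sin λ = 0.998088, cos λ = -0.061813.
ΔE = −sin λ·ΔX + cos λ·ΔY = −(0.998088)·(-588.8) + (-0.061813)·(507.6) = 556.30 m.

ΔE = 556.3 m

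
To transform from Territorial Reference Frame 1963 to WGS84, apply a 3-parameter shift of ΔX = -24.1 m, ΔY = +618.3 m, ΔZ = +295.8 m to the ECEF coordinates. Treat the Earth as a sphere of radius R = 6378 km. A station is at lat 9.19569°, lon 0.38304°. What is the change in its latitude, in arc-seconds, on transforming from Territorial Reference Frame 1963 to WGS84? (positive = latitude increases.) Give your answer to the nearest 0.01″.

Δφ = 9.55″

sin φ = 0.159807, cos φ = 0.987148, sin λ = 0.006685, cos λ = 0.999978.
North component: ΔN = −sin φ cos λ·ΔX − sin φ sin λ·ΔY + cos φ·ΔZ = −(0.159807)(0.999978)(-24.1) − (0.159807)(0.006685)(618.3) + (0.987148)(295.8) = 295.19 m.
1° of latitude spans πR/180 = 111317 m, so Δφ = 295.19 / 111317 × 3600 = 9.546″.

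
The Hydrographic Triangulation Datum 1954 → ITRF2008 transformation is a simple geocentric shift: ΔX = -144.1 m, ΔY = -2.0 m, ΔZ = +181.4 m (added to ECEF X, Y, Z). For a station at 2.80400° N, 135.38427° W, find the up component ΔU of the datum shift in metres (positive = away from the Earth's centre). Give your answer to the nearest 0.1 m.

ΔU = 112.7 m

At φ = 2.80400°, λ = -135.38427°: sin φ = 0.048919, cos φ = 0.998803, sin λ = -0.702349, cos λ = -0.711833.
ΔU = cos φ cos λ·ΔX + cos φ sin λ·ΔY + sin φ·ΔZ = (0.998803)(-0.711833)(-144.1) + (0.998803)(-0.702349)(-2.0) + (0.048919)(181.4) = 112.73 m.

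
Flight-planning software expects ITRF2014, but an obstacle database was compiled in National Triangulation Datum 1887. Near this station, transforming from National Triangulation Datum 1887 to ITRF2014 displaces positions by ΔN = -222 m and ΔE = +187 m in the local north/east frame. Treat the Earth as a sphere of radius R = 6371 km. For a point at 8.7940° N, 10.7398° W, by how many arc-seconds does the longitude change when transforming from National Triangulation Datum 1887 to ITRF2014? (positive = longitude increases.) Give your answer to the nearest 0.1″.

At latitude 8.7940°, cos φ = 0.988244.
One radian of longitude at latitude φ spans R cos φ, so Δλ = ΔE / (R cos φ) = 187.0 / (6371000 × 0.988244) = 2.9701e-05 rad = 6.126″.

Δλ = 6.1″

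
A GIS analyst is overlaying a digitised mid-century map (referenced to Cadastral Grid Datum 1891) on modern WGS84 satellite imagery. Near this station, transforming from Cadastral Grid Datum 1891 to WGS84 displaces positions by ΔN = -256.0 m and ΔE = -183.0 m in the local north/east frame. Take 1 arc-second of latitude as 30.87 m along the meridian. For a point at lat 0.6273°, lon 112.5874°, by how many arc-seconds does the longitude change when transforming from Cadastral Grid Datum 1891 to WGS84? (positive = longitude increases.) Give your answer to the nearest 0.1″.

At latitude 0.6273°, cos φ = 0.999940.
1″ of longitude at this latitude = 30.87 × cos φ = 30.8681 m, so Δλ = -183.0 / 30.8681 = -5.928″.

Δλ = -5.9″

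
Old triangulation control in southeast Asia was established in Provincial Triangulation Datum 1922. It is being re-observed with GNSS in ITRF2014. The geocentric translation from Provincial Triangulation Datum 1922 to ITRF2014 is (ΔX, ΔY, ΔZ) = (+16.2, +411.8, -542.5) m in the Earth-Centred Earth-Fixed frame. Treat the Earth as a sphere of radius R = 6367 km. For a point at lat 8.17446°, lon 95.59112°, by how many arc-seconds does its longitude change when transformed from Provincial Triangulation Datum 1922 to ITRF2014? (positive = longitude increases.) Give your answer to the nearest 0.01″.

sin φ = 0.142188, cos φ = 0.989840, sin λ = 0.995243, cos λ = -0.097429.
East component: ΔE = −sin λ·ΔX + cos λ·ΔY = −(0.995243)(16.2) + (-0.097429)(411.8) = -56.24 m.
1° of latitude spans πR/180 = 111125 m; at latitude φ, 1° of longitude spans that × cos φ = 109996.1 m, so Δλ = -56.24 / 109996.1 × 3600 = -1.841″.

Δλ = -1.84″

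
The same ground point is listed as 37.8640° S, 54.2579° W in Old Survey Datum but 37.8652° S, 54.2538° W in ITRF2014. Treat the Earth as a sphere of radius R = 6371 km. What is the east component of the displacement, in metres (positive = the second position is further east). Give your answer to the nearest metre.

Δφ = -37.8652° − -37.8640° = -0.0012°; Δλ = -54.2538° − -54.2579° = +0.0041°.
1° along a meridian = πR/180 = 111195 m.
ΔN = Δφ × 111195 = -133.4 m; ΔE = Δλ × 111195 × cos(-37.8640°) = +0.0041 × 111195 × 0.789470 = 359.9 m.

ΔE = 360 m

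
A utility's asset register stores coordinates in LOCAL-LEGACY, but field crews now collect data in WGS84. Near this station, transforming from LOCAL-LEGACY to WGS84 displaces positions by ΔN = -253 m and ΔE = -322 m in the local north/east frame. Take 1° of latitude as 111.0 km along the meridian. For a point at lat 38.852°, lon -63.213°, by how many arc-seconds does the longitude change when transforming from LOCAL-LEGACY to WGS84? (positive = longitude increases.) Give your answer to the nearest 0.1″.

At latitude 38.852°, cos φ = 0.778769.
1° of longitude at this latitude = 111.0 × cos φ = 86.44 km, so Δλ = -322.0 / 86443.4 = -0.0037250° = -13.410″.

Δλ = -13.4″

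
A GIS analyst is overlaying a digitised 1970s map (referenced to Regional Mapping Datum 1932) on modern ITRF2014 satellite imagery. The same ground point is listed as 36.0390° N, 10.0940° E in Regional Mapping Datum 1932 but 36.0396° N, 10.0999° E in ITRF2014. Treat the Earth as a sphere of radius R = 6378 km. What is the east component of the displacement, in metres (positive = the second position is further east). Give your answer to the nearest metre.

Δφ = 36.0396° − 36.0390° = +0.0006°; Δλ = 10.0999° − 10.0940° = +0.0059°.
1° along a meridian = πR/180 = 111317 m.
ΔN = Δφ × 111317 = 66.8 m; ΔE = Δλ × 111317 × cos(36.0390°) = +0.0059 × 111317 × 0.808617 = 531.1 m.

ΔE = 531 m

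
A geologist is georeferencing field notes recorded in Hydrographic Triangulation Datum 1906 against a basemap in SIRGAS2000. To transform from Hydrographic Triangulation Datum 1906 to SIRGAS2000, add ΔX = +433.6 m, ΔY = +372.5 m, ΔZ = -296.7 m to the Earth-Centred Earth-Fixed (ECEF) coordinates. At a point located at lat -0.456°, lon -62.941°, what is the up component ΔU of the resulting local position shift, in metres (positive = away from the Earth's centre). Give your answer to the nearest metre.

ΔU = -132 m

The local up (radial) axis is (cos φ cos λ, cos φ sin λ, sin φ), giving ΔU = 197.242 − 331.715 + 2.361 = -132.11 m.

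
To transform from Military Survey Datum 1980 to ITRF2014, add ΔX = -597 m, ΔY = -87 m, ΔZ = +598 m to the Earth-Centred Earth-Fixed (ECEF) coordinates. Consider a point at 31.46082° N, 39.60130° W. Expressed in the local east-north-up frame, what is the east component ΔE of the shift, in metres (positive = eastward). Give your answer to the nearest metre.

ΔE = -448 m

At φ = 31.46082°, λ = -39.60130°: sin φ = 0.521915, cos φ = 0.852997, sin λ = -0.637441, cos λ = 0.770499.
ΔE = −sin λ·ΔX + cos λ·ΔY = −(-0.637441)·(-597) + (0.770499)·(-87) = -447.59 m.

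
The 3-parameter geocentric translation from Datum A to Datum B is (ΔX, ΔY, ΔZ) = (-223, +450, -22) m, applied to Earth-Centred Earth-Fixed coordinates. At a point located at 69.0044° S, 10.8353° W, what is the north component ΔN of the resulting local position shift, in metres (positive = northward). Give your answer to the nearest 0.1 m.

ΔN = -291.3 m

The local north axis is (−sin φ cos λ, −sin φ sin λ, cos φ), giving ΔN = -204.483 − 78.978 − 7.883 = -291.34 m.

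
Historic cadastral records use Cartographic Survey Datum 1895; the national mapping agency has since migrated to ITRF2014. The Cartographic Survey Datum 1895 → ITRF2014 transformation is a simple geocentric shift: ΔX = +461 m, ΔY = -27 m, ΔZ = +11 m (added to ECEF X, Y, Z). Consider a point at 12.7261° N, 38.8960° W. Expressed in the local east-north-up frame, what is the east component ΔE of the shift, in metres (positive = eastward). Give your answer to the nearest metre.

ΔE = 268 m

At φ = 12.7261°, λ = -38.8960°: sin φ = 0.220291, cos φ = 0.975434, sin λ = -0.627909, cos λ = 0.778287.
ΔE = −sin λ·ΔX + cos λ·ΔY = −(-0.627909)·(461) + (0.778287)·(-27) = 268.45 m.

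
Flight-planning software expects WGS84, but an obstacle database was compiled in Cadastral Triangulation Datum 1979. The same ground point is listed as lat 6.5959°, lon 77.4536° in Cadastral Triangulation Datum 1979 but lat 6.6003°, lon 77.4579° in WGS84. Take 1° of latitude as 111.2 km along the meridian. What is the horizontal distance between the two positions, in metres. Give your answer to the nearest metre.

Δφ = 6.6003° − 6.5959° = +0.0044°; Δλ = 77.4579° − 77.4536° = +0.0043°.
ΔN = Δφ × 111200 = 489.3 m; ΔE = Δλ × 111200 × cos(6.5959°) = +0.0043 × 111200 × 0.993381 = 475.0 m.
Distance = √(ΔE² + ΔN²) = √(475.0² + 489.3²) = 681.9 m.

682 m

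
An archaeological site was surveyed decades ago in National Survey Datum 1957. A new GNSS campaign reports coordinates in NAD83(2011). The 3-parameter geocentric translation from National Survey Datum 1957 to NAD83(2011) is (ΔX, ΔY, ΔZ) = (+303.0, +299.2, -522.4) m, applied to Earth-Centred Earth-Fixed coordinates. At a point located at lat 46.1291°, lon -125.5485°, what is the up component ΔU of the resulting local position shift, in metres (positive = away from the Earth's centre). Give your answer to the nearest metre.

The local up (radial) axis is (cos φ cos λ, cos φ sin λ, sin φ), giving ΔU = -122.086 − 168.710 − 376.600 = -667.40 m.

ΔU = -667 m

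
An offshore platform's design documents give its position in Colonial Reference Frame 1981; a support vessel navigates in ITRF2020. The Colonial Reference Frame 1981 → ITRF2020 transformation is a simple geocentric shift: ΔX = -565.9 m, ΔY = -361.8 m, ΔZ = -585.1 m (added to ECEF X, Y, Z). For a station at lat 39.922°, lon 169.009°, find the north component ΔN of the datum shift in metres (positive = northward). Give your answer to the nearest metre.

At φ = 39.922°, λ = 169.009°: sin φ = 0.641744, cos φ = 0.766919, sin λ = 0.190655, cos λ = -0.981657.
ΔN = −sin φ cos λ·ΔX − sin φ sin λ·ΔY + cos φ·ΔZ = −(0.641744)(-0.981657)(-565.9) − (0.641744)(0.190655)(-361.8) + (0.766919)(-585.1) = -760.96 m.

ΔN = -761 m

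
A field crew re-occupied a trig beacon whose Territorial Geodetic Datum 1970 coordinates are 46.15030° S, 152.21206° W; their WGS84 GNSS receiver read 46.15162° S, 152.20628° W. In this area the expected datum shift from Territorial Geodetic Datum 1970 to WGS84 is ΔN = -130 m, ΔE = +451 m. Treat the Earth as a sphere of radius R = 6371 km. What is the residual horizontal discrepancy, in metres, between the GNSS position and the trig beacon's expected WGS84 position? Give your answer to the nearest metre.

Observed coordinate differences: Δφ = -0.00132°, Δλ = +0.00578°.
Converting to metres (1° lat = 111195 m, cos φ = 0.692769): observed ΔN = -146.8 m, observed ΔE = 445.2 m.
Subtracting the expected shift leaves a residual of -146.8 − (-130) = -16.8 m north and 445.2 − (451) = -5.8 m east.
Residual distance = √((-16.8)² + (-5.8)²) = 17.7 m.

18 m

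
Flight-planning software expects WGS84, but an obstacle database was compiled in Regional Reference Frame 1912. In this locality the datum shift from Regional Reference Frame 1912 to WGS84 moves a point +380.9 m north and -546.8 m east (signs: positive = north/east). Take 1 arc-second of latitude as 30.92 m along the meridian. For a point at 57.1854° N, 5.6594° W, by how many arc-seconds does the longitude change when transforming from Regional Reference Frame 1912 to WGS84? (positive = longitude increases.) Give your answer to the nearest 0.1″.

At latitude 57.1854°, cos φ = 0.541922.
1″ of longitude at this latitude = 30.92 × cos φ = 16.7562 m, so Δλ = -546.8 / 16.7562 = -32.633″.

Δλ = -32.6″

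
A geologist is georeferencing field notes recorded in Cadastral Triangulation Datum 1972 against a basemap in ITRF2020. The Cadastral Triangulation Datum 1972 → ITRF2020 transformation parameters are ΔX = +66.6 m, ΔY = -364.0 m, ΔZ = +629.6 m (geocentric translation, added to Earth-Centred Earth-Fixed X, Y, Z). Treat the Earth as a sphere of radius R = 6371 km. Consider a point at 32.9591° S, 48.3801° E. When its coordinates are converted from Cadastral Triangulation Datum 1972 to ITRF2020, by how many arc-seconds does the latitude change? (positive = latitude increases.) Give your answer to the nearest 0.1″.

Δφ = 13.1″

sin φ = -0.544040, cos φ = 0.839059, sin λ = 0.747567, cos λ = 0.664186.
North component: ΔN = −sin φ cos λ·ΔX − sin φ sin λ·ΔY + cos φ·ΔZ = −(-0.544040)(0.664186)(66.6) − (-0.544040)(0.747567)(-364.0) + (0.839059)(629.6) = 404.30 m.
1° of latitude spans πR/180 = 111195 m, so Δφ = 404.30 / 111195 × 3600 = 13.089″.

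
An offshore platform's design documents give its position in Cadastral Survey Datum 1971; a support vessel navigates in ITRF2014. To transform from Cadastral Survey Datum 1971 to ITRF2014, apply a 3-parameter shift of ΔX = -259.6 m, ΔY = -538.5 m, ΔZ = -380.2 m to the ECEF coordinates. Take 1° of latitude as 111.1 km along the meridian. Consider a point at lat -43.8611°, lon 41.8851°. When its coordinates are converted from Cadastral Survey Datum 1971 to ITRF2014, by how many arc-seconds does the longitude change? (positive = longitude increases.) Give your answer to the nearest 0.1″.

sin φ = -0.692912, cos φ = 0.721022, sin λ = 0.667639, cos λ = 0.744485.
East component: ΔE = −sin λ·ΔX + cos λ·ΔY = −(0.667639)(-259.6) + (0.744485)(-538.5) = -227.59 m.
1° of latitude spans 111100 m; at latitude φ, 1° of longitude spans that × cos φ = 80105.5 m, so Δλ = -227.59 / 80105.5 × 3600 = -10.228″.

Δλ = -10.2″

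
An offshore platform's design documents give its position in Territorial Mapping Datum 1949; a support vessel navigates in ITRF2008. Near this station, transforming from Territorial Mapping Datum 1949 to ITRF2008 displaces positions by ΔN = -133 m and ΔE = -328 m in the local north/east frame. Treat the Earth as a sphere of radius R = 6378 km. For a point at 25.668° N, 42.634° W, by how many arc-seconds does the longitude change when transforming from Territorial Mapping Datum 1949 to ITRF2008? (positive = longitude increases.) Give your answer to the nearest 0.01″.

Δλ = -11.77″

At latitude 25.668°, cos φ = 0.901319.
One radian of longitude at latitude φ spans R cos φ, so Δλ = ΔE / (R cos φ) = -328.0 / (6378000 × 0.901319) = -5.7057e-05 rad = -11.769″.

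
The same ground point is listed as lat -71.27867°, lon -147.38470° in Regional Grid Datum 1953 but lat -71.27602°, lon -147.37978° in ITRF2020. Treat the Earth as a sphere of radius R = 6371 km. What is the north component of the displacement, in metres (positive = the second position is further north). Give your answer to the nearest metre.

Δφ = -71.27602° − -71.27867° = +0.00265°; Δλ = -147.37978° − -147.38470° = +0.00492°.
1° along a meridian = πR/180 = 111195 m.
ΔN = Δφ × 111195 = 294.7 m; ΔE = Δλ × 111195 × cos(-71.27867°) = +0.00492 × 111195 × 0.320966 = 175.6 m.

ΔN = 295 m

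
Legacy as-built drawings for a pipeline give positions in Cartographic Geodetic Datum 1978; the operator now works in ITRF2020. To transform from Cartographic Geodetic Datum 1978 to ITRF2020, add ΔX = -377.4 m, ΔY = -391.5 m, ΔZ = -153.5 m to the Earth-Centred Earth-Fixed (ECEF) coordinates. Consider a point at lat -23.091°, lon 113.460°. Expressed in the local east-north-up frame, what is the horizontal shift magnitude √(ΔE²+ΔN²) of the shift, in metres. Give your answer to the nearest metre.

At φ = -23.091°, λ = 113.460°: sin φ = -0.392193, cos φ = 0.919883, sin λ = 0.917338, cos λ = -0.398109.
ΔE = −sin λ·ΔX + cos λ·ΔY = −(0.917338)·(-377.4) + (-0.398109)·(-391.5) = 502.06 m.
ΔN = −sin φ cos λ·ΔX − sin φ sin λ·ΔY + cos φ·ΔZ = −(-0.392193)(-0.398109)(-377.4) − (-0.392193)(0.917338)(-391.5) + (0.919883)(-153.5) = -223.13 m.
Horizontal magnitude = √(ΔE² + ΔN²) = √(502.06² + (-223.13)²) = 549.41 m.

549 m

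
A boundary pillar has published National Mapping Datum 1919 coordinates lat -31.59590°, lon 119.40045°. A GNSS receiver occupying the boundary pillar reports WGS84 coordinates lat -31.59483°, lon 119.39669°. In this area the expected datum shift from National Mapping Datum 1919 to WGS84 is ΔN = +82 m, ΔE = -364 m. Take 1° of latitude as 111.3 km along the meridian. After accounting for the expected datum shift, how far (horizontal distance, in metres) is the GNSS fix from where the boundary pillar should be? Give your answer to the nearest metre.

Observed coordinate differences: Δφ = +0.00107°, Δλ = -0.00376°.
Converting to metres (1° lat = 111300 m, cos φ = 0.851764): observed ΔN = 119.1 m, observed ΔE = -356.5 m.
Subtracting the expected shift leaves a residual of 119.1 − (82) = 37.1 m north and -356.5 − (-364) = 7.5 m east.
Residual distance = √(37.1² + 7.5²) = 37.9 m.

38 m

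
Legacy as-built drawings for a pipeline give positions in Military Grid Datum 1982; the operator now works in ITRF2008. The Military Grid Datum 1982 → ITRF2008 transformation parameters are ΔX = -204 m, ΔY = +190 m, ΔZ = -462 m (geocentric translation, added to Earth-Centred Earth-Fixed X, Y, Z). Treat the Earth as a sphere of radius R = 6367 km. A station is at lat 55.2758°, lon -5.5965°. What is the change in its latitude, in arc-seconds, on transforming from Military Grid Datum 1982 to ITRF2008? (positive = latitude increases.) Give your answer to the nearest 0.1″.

sin φ = 0.821904, cos φ = 0.569627, sin λ = -0.097522, cos λ = 0.995233.
North component: ΔN = −sin φ cos λ·ΔX − sin φ sin λ·ΔY + cos φ·ΔZ = −(0.821904)(0.995233)(-204) − (0.821904)(-0.097522)(190) + (0.569627)(-462) = -81.07 m.
1° of latitude spans πR/180 = 111125 m, so Δφ = -81.07 / 111125 × 3600 = -2.626″.

Δφ = -2.6″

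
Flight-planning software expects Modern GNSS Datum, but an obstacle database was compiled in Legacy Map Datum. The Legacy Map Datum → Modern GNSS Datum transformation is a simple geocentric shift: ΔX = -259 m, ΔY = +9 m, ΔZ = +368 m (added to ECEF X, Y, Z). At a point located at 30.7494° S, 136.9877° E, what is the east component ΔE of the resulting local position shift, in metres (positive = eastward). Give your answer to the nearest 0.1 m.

The local east axis at (φ, λ) is (−sin λ, cos λ, 0), so ΔE = −sin(136.9877°)·(-259) + cos(136.9877°)·9 = 170.10 m.

ΔE = 170.1 m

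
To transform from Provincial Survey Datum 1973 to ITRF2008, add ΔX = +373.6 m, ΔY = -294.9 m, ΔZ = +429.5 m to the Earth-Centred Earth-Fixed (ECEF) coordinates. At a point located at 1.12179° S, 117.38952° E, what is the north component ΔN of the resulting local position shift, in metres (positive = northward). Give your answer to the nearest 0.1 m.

ΔN = 420.9 m

At φ = -1.12179°, λ = 117.38952°: sin φ = -0.019578, cos φ = 0.999808, sin λ = 0.887900, cos λ = -0.460037.
ΔN = −sin φ cos λ·ΔX − sin φ sin λ·ΔY + cos φ·ΔZ = −(-0.019578)(-0.460037)(373.6) − (-0.019578)(0.887900)(-294.9) + (0.999808)(429.5) = 420.93 m.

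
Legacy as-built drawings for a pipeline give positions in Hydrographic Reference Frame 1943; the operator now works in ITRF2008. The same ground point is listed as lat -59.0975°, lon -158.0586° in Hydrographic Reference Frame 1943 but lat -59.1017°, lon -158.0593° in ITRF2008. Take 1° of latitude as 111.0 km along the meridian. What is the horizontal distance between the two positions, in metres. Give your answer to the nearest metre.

468 m

Δφ = -59.1017° − -59.0975° = -0.0042°; Δλ = -158.0593° − -158.0586° = -0.0007°.
ΔN = Δφ × 111000 = -466.2 m; ΔE = Δλ × 111000 × cos(-59.0975°) = -0.0007 × 111000 × 0.513579 = -39.9 m.
Distance = √(ΔE² + ΔN²) = √((-39.9)² + (-466.2)²) = 467.9 m.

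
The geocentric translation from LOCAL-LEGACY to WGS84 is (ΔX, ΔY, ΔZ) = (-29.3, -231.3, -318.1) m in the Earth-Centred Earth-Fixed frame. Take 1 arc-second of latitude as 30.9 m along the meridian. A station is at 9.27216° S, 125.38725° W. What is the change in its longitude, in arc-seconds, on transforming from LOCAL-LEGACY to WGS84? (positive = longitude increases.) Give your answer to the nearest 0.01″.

sin φ = -0.161124, cos φ = 0.986934, sin λ = -0.815257, cos λ = -0.579100.
East component: ΔE = −sin λ·ΔX + cos λ·ΔY = −(-0.815257)(-29.3) + (-0.579100)(-231.3) = 110.06 m.
1° of latitude spans 3600 × 30.90 = 111240 m; at latitude φ, 1° of longitude spans that × cos φ = 109786.6 m, so Δλ = 110.06 / 109786.6 × 3600 = 3.609″.

Δλ = 3.61″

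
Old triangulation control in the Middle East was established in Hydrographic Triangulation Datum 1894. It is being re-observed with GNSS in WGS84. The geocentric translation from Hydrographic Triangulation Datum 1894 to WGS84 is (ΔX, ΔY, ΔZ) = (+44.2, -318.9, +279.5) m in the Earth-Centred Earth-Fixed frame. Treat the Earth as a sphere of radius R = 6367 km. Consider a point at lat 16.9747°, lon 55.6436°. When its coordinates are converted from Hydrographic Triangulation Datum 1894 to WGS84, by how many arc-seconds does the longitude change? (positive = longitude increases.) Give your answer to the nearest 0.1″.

Δλ = -7.3″

sin φ = 0.291949, cos φ = 0.956434, sin λ = 0.825543, cos λ = 0.564339.
East component: ΔE = −sin λ·ΔX + cos λ·ΔY = −(0.825543)(44.2) + (0.564339)(-318.9) = -216.46 m.
1° of latitude spans πR/180 = 111125 m; at latitude φ, 1° of longitude spans that × cos φ = 106283.8 m, so Δλ = -216.46 / 106283.8 × 3600 = -7.332″.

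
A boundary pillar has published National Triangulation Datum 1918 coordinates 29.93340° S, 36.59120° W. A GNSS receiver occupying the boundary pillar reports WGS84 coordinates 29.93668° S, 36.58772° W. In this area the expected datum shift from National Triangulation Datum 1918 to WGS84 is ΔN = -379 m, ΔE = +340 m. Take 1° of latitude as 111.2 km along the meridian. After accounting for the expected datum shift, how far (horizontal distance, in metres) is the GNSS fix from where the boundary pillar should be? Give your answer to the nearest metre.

15 m

Observed coordinate differences: Δφ = -0.00328°, Δλ = +0.00348°.
Converting to metres (1° lat = 111200 m, cos φ = 0.866606): observed ΔN = -364.7 m, observed ΔE = 335.4 m.
Subtracting the expected shift leaves a residual of -364.7 − (-379) = 14.3 m north and 335.4 − (340) = -4.6 m east.
Residual distance = √(14.3² + (-4.6)²) = 15.0 m.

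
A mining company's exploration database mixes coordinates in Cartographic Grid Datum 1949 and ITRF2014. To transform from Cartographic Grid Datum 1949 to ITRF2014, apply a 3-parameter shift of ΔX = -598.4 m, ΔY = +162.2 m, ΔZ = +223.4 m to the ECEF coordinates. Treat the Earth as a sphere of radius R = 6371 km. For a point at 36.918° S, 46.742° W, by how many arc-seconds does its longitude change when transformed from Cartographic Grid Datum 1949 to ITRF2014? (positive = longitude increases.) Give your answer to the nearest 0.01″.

sin φ = -0.600671, cos φ = 0.799496, sin λ = -0.728275, cos λ = 0.685285.
East component: ΔE = −sin λ·ΔX + cos λ·ΔY = −(-0.728275)(-598.4) + (0.685285)(162.2) = -324.65 m.
1° of latitude spans πR/180 = 111195 m; at latitude φ, 1° of longitude spans that × cos φ = 88899.9 m, so Δλ = -324.65 / 88899.9 × 3600 = -13.147″.

Δλ = -13.15″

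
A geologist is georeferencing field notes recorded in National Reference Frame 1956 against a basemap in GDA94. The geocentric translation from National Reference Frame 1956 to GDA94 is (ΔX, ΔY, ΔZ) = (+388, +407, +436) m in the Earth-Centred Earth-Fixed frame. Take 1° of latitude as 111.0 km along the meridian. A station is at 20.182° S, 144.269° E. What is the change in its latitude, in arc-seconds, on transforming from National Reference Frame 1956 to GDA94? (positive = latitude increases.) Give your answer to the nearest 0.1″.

Δφ = 12.4″

sin φ = -0.345003, cos φ = 0.938601, sin λ = 0.583981, cos λ = -0.811768.
North component: ΔN = −sin φ cos λ·ΔX − sin φ sin λ·ΔY + cos φ·ΔZ = −(-0.345003)(-0.811768)(388) − (-0.345003)(0.583981)(407) + (0.938601)(436) = 382.57 m.
1° of latitude spans 111000 m, so Δφ = 382.57 / 111000 × 3600 = 12.408″.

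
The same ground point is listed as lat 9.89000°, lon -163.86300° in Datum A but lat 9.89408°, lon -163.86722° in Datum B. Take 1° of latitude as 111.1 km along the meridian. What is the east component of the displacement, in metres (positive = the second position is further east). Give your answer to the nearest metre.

ΔE = -462 m

Δφ = 9.89408° − 9.89000° = +0.00408°; Δλ = -163.86722° − -163.86300° = -0.00422°.
ΔN = Δφ × 111100 = 453.3 m; ΔE = Δλ × 111100 × cos(9.89000°) = -0.00422 × 111100 × 0.985139 = -461.9 m.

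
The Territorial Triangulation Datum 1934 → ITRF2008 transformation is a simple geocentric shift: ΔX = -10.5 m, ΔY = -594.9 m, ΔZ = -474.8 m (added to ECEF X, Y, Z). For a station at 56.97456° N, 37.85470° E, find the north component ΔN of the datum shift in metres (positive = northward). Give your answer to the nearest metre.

ΔN = 54 m

At φ = 56.97456°, λ = 37.85470°: sin φ = 0.838429, cos φ = 0.545011, sin λ = 0.613661, cos λ = 0.789570.
ΔN = −sin φ cos λ·ΔX − sin φ sin λ·ΔY + cos φ·ΔZ = −(0.838429)(0.789570)(-10.5) − (0.838429)(0.613661)(-594.9) + (0.545011)(-474.8) = 54.26 m.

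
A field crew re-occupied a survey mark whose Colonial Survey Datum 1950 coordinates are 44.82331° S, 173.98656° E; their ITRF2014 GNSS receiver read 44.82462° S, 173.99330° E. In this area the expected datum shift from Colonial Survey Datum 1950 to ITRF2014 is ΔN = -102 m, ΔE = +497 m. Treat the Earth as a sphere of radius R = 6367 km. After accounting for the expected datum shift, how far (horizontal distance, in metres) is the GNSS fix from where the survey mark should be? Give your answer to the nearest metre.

Observed coordinate differences: Δφ = -0.00131°, Δλ = +0.00674°.
Converting to metres (1° lat = 111125 m, cos φ = 0.709284): observed ΔN = -145.6 m, observed ΔE = 531.2 m.
Subtracting the expected shift leaves a residual of -145.6 − (-102) = -43.6 m north and 531.2 − (497) = 34.2 m east.
Residual distance = √((-43.6)² + 34.2²) = 55.4 m.

55 m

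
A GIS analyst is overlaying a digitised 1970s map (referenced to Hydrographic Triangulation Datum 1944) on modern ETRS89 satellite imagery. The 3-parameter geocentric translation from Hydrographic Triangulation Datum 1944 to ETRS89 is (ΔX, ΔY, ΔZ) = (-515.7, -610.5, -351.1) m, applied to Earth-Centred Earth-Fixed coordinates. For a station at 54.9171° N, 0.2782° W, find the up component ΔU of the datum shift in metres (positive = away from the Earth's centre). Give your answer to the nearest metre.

The local up (radial) axis is (cos φ cos λ, cos φ sin λ, sin φ), giving ΔU = -296.401 + 1.704 − 287.313 = -582.01 m.

ΔU = -582 m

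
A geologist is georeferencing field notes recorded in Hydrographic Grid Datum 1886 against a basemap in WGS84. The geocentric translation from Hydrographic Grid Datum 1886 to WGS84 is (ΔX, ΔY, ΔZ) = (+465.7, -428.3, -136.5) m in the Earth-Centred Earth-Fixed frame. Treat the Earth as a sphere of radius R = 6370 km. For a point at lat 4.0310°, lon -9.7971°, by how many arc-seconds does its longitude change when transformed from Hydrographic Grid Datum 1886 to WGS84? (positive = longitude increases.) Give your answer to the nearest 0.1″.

sin φ = 0.070296, cos φ = 0.997526, sin λ = -0.170160, cos λ = 0.985417.
East component: ΔE = −sin λ·ΔX + cos λ·ΔY = −(-0.170160)(465.7) + (0.985417)(-428.3) = -342.81 m.
1° of latitude spans πR/180 = 111177 m; at latitude φ, 1° of longitude spans that × cos φ = 110902.4 m, so Δλ = -342.81 / 110902.4 × 3600 = -11.128″.

Δλ = -11.1″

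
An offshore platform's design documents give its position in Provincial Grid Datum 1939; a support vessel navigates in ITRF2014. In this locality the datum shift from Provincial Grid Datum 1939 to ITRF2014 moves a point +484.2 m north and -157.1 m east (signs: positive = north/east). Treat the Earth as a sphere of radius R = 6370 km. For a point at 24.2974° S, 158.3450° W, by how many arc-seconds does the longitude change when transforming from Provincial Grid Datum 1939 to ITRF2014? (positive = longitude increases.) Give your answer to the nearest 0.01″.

Δλ = -5.58″

At latitude -24.2974°, cos φ = 0.911422.
One radian of longitude at latitude φ spans R cos φ, so Δλ = ΔE / (R cos φ) = -157.1 / (6370000 × 0.911422) = -2.7059e-05 rad = -5.581″.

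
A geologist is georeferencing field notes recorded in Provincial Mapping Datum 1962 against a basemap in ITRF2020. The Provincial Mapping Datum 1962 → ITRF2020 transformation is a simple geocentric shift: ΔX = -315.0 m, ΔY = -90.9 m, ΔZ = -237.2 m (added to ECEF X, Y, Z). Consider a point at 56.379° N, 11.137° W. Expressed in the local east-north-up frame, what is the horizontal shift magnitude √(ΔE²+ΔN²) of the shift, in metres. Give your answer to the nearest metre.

187 m

At φ = 56.379°, λ = -11.137°: sin φ = 0.832718, cos φ = 0.553697, sin λ = -0.193156, cos λ = 0.981168.
ΔE = −sin λ·ΔX + cos λ·ΔY = −(-0.193156)·(-315.0) + (0.981168)·(-90.9) = -150.03 m.
ΔN = −sin φ cos λ·ΔX − sin φ sin λ·ΔY + cos φ·ΔZ = −(0.832718)(0.981168)(-315.0) − (0.832718)(-0.193156)(-90.9) + (0.553697)(-237.2) = 111.41 m.
Horizontal magnitude = √(ΔE² + ΔN²) = √((-150.03)² + 111.41²) = 186.87 m.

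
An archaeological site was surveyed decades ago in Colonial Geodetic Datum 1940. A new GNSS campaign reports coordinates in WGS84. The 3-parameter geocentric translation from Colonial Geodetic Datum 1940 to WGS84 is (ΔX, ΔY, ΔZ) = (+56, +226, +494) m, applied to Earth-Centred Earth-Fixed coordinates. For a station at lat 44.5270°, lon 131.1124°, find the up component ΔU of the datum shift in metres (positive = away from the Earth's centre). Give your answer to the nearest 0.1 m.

ΔU = 441.6 m

At φ = 44.5270°, λ = 131.1124°: sin φ = 0.701245, cos φ = 0.712920, sin λ = 0.753421, cos λ = -0.657538.
ΔU = cos φ cos λ·ΔX + cos φ sin λ·ΔY + sin φ·ΔZ = (0.712920)(-0.657538)(56) + (0.712920)(0.753421)(226) + (0.701245)(494) = 441.56 m.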